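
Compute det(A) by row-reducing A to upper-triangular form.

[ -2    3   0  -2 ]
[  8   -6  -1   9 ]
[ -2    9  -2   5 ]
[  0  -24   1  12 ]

Forward elimination:
R2 <- R2 - (-4)*R1:  [  0   6  -1   1 ]
R3 <- R3 - (1)*R1:  [  0   6  -2   7 ]
R3 <- R3 - (1)*R2:  [  0   0  -1   6 ]
R4 <- R4 - (-4)*R2:  [  0   0  -3  16 ]
R4 <- R4 - (3)*R3:  [  0   0   0  -2 ]
Upper-triangular form:
[ -2  3   0  -2 ]
[  0  6  -1   1 ]
[  0  0  -1   6 ]
[  0  0   0  -2 ]
det(A) = (-1)^0 * (-2) * (6) * (-1) * (-2) = -24  (0 row swaps -> sign +1)

det(A) = -24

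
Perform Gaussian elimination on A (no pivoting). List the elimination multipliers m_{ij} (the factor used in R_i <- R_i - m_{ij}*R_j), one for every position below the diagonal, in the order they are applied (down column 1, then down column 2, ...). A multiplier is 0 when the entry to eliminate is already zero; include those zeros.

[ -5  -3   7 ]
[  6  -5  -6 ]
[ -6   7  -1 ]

Forward elimination:
R2 <- R2 - (-6/5)*R1:  [     0  -43/5   12/5 ]
R3 <- R3 - (6/5)*R1:  [     0   53/5  -47/5 ]
R3 <- R3 - (-53/43)*R2:  [       0        0  -277/43 ]
Multipliers (in order of application): m_{21} = -6/5, m_{31} = 6/5, m_{32} = -53/43

multipliers: -6/5, 6/5, -53/43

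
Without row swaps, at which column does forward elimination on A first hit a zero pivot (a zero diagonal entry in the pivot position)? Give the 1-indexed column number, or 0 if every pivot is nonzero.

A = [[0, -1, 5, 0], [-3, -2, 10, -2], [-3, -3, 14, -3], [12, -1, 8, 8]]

Naive forward elimination:
Pivot entry (1,1) is zero but row 2 has -3 in column 1 -> naive elimination stops; a row interchange (e.g. R1 <-> R2) would be required here.

first zero-pivot column = 1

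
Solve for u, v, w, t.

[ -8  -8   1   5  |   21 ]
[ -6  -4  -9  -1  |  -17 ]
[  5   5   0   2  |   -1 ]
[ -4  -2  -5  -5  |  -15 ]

(-4, 3, 3, 2)

Forward elimination on [A|b]:
R2 <- R2 - (3/4)*R1:  [      0       2   -39/4   -19/4  -131/4 ]
R3 <- R3 - (-5/8)*R1:  [    0     0   5/8  41/8  97/8 ]
R4 <- R4 - (1/2)*R1:  [     0      2  -11/2  -15/2  -51/2 ]
R4 <- R4 - (1)*R2:  [     0      0   17/4  -11/4   29/4 ]
R4 <- R4 - (34/5)*R3:  [      0       0       0  -188/5  -376/5 ]
Row echelon form:
[ -8  -8      1       5  |      21 ]
[  0   2  -39/4   -19/4  |  -131/4 ]
[  0   0    5/8    41/8  |    97/8 ]
[  0   0      0  -188/5  |  -376/5 ]
Back-substitution:
t = (-376/5) / (-188/5) = 2
w = (97/8 - (41/8)*(2)) / (5/8) = 3
v = (-131/4 - (-39/4)*(3) - (-19/4)*(2)) / 2 = 3
u = (21 - (-8)*(3) - (1)*(3) - (5)*(2)) / -8 = -4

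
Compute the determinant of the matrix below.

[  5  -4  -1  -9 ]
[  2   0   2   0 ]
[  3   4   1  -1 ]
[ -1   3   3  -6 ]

Forward elimination:
R2 <- R2 - (2/5)*R1:  [    0   8/5  12/5  18/5 ]
R3 <- R3 - (3/5)*R1:  [    0  32/5   8/5  22/5 ]
R4 <- R4 - (-1/5)*R1:  [     0   11/5   14/5  -39/5 ]
R3 <- R3 - (4)*R2:  [   0    0   -8  -10 ]
R4 <- R4 - (11/8)*R2:  [     0      0   -1/2  -51/4 ]
R4 <- R4 - (1/16)*R3:  [     0      0      0  -97/8 ]
Upper-triangular form:
[ 5   -4    -1     -9 ]
[ 0  8/5  12/5   18/5 ]
[ 0    0    -8    -10 ]
[ 0    0     0  -97/8 ]
det(A) = (-1)^0 * (5) * (8/5) * (-8) * (-97/8) = 776  (0 row swaps -> sign +1)

det(A) = 776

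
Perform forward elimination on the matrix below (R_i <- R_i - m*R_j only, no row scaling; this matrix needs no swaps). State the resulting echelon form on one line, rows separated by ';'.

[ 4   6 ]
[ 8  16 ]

REF = [4 6; 0 4]

Forward elimination:
R2 <- R2 - (2)*R1:  [ 0  4 ]
Row echelon form:
[ 4  6 ]
[ 0  4 ]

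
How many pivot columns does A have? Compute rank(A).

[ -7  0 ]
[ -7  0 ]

rank(A) = 1

Row reduction:
R2 <- R2 - (1)*R1:  [ 0  0 ]
Row echelon form:
[ -7  0 ]
[  0  0 ]
Nonzero rows / pivot columns: 1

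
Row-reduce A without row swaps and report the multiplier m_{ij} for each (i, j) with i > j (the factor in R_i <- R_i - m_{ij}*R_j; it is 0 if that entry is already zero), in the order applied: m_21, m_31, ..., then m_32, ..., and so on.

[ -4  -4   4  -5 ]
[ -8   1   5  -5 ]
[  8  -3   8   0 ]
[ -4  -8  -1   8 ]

Forward elimination:
R2 <- R2 - (2)*R1:  [  0   9  -3   5 ]
R3 <- R3 - (-2)*R1:  [   0  -11   16  -10 ]
R4 <- R4 - (1)*R1:  [  0  -4  -5  13 ]
R3 <- R3 - (-11/9)*R2:  [     0      0   37/3  -35/9 ]
R4 <- R4 - (-4/9)*R2:  [     0      0  -19/3  137/9 ]
R4 <- R4 - (-19/37)*R3:  [        0         0         0  1468/111 ]
Multipliers (in order of application): m_{21} = 2, m_{31} = -2, m_{41} = 1, m_{32} = -11/9, m_{42} = -4/9, m_{43} = -19/37

multipliers: 2, -2, 1, -11/9, -4/9, -19/37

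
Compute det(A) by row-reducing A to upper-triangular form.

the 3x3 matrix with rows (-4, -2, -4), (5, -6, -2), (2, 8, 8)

Forward elimination:
R2 <- R2 - (-5/4)*R1:  [     0  -17/2     -7 ]
R3 <- R3 - (-1/2)*R1:  [ 0  7  6 ]
R3 <- R3 - (-14/17)*R2:  [    0     0  4/17 ]
Upper-triangular form:
[ -4     -2    -4 ]
[  0  -17/2    -7 ]
[  0      0  4/17 ]
det(A) = (-1)^0 * (-4) * (-17/2) * (4/17) = 8  (0 row swaps -> sign +1)

det(A) = 8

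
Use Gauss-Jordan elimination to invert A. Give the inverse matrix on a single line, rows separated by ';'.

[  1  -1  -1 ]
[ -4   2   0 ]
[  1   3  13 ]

inverse = [-13/6 -5/6 -1/6; -13/3 -7/6 -1/3; 7/6 1/3 1/6]

Gauss-Jordan on [A | I]:
R2 <- R2 - (-4)*R1:  [  0  -2  -4  |   4   1   0 ]
R3 <- R3 - (1)*R1:  [  0   4  14  |  -1   0   1 ]
R2 <- (1/-2)*R2:  [    0     1     2  |    -2  -1/2     0 ]
R1 <- R1 - (-1)*R2:  [    1     0     1  |    -1  -1/2     0 ]
R3 <- R3 - (4)*R2:  [ 0  0  6  |  7  2  1 ]
R3 <- (1/6)*R3:  [   0    0    1  |  7/6  1/3  1/6 ]
R1 <- R1 - (1)*R3:  [     1      0      0  |  -13/6   -5/6   -1/6 ]
R2 <- R2 - (2)*R3:  [     0      1      0  |  -13/3   -7/6   -1/3 ]
Right block of [I | A^{-1}] is the inverse:
[ -13/6  -5/6  -1/6 ]
[ -13/3  -7/6  -1/3 ]
[   7/6   1/3   1/6 ]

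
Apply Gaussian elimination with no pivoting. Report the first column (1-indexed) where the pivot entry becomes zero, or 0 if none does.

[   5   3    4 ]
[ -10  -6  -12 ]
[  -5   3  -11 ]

first zero-pivot column = 2

Naive forward elimination:
R2 <- R2 - (-2)*R1:  [  0   0  -4 ]
R3 <- R3 - (-1)*R1:  [  0   6  -7 ]
Matrix at this point:
[ 5  3   4 ]
[ 0  0  -4 ]
[ 0  6  -7 ]
Pivot entry (2,2) is zero but row 3 has 6 in column 2 -> naive elimination stops; a row interchange (e.g. R2 <-> R3) would be required here.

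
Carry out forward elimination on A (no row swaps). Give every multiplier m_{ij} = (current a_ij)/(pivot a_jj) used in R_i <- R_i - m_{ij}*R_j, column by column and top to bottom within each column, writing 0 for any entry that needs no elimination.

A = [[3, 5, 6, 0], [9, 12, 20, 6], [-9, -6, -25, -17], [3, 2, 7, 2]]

Forward elimination:
R2 <- R2 - (3)*R1:  [  0  -3   2   6 ]
R3 <- R3 - (-3)*R1:  [   0    9   -7  -17 ]
R4 <- R4 - (1)*R1:  [  0  -3   1   2 ]
R3 <- R3 - (-3)*R2:  [  0   0  -1   1 ]
R4 <- R4 - (1)*R2:  [  0   0  -1  -4 ]
R4 <- R4 - (1)*R3:  [  0   0   0  -5 ]
Multipliers (in order of application): m_{21} = 3, m_{31} = -3, m_{41} = 1, m_{32} = -3, m_{42} = 1, m_{43} = 1

multipliers: 3, -3, 1, -3, 1, 1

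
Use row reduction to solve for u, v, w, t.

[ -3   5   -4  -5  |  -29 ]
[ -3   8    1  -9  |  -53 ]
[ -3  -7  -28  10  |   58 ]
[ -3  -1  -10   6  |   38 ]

Forward elimination on [A|b]:
R2 <- R2 - (1)*R1:  [   0    3    5   -4  -24 ]
R3 <- R3 - (1)*R1:  [   0  -12  -24   15   87 ]
R4 <- R4 - (1)*R1:  [  0  -6  -6  11  67 ]
R3 <- R3 - (-4)*R2:  [  0   0  -4  -1  -9 ]
R4 <- R4 - (-2)*R2:  [  0   0   4   3  19 ]
R4 <- R4 - (-1)*R3:  [  0   0   0   2  10 ]
Row echelon form:
[ -3  5  -4  -5  |  -29 ]
[  0  3   5  -4  |  -24 ]
[  0  0  -4  -1  |   -9 ]
[  0  0   0   2  |   10 ]
Back-substitution:
t = (10) / 2 = 5
w = (-9 - (-1)*(5)) / -4 = 1
v = (-24 - (5)*(1) - (-4)*(5)) / 3 = -3
u = (-29 - (5)*(-3) - (-4)*(1) - (-5)*(5)) / -3 = -5

(-5, -3, 1, 5)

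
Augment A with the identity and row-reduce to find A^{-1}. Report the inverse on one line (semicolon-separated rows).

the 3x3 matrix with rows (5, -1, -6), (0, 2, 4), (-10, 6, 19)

inverse = [-7/5 17/10 -4/5; 4 -7/2 2; -2 2 -1]

Gauss-Jordan on [A | I]:
R1 <- (1/5)*R1:  [    1  -1/5  -6/5  |   1/5     0     0 ]
R3 <- R3 - (-10)*R1:  [ 0  4  7  |  2  0  1 ]
R2 <- (1/2)*R2:  [   0    1    2  |    0  1/2    0 ]
R1 <- R1 - (-1/5)*R2:  [    1     0  -4/5  |   1/5  1/10     0 ]
R3 <- R3 - (4)*R2:  [  0   0  -1  |   2  -2   1 ]
R3 <- (1/-1)*R3:  [  0   0   1  |  -2   2  -1 ]
R1 <- R1 - (-4/5)*R3:  [     1      0      0  |   -7/5  17/10   -4/5 ]
R2 <- R2 - (2)*R3:  [    0     1     0  |     4  -7/2     2 ]
Right block of [I | A^{-1}] is the inverse:
[ -7/5  17/10  -4/5 ]
[    4   -7/2     2 ]
[   -2      2    -1 ]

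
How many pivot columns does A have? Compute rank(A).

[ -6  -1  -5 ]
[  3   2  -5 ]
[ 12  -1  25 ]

Row reduction:
R2 <- R2 - (-1/2)*R1:  [     0    3/2  -15/2 ]
R3 <- R3 - (-2)*R1:  [  0  -3  15 ]
R3 <- R3 - (-2)*R2:  [ 0  0  0 ]
Row echelon form:
[ -6   -1     -5 ]
[  0  3/2  -15/2 ]
[  0    0      0 ]
Nonzero rows / pivot columns: 2

rank(A) = 2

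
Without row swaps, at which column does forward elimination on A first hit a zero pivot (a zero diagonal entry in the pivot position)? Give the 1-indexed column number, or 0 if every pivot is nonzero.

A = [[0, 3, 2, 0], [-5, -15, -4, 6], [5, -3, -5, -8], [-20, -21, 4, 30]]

first zero-pivot column = 1

Naive forward elimination:
Pivot entry (1,1) is zero but row 2 has -5 in column 1 -> naive elimination stops; a row interchange (e.g. R1 <-> R2) would be required here.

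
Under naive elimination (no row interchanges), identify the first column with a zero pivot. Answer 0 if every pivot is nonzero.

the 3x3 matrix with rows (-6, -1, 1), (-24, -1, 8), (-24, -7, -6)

Naive forward elimination:
R2 <- R2 - (4)*R1:  [ 0  3  4 ]
R3 <- R3 - (4)*R1:  [   0   -3  -10 ]
R3 <- R3 - (-1)*R2:  [  0   0  -6 ]
All pivots nonzero; naive elimination completes without hitting a zero pivot.

first zero-pivot column = 0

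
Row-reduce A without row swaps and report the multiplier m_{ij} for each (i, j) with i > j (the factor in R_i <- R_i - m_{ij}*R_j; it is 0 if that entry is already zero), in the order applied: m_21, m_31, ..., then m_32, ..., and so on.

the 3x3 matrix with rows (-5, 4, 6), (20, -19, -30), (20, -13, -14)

multipliers: -4, -4, -1

Forward elimination:
R2 <- R2 - (-4)*R1:  [  0  -3  -6 ]
R3 <- R3 - (-4)*R1:  [  0   3  10 ]
R3 <- R3 - (-1)*R2:  [ 0  0  4 ]
Multipliers (in order of application): m_{21} = -4, m_{31} = -4, m_{32} = -1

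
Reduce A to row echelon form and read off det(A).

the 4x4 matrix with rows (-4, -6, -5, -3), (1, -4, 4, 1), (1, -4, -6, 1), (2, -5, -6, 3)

Forward elimination:
R2 <- R2 - (-1/4)*R1:  [     0  -11/2   11/4    1/4 ]
R3 <- R3 - (-1/4)*R1:  [     0  -11/2  -29/4    1/4 ]
R4 <- R4 - (-1/2)*R1:  [     0     -8  -17/2    3/2 ]
R3 <- R3 - (1)*R2:  [   0    0  -10    0 ]
R4 <- R4 - (16/11)*R2:  [     0      0  -25/2  25/22 ]
R4 <- R4 - (5/4)*R3:  [     0      0      0  25/22 ]
Upper-triangular form:
[ -4     -6    -5     -3 ]
[  0  -11/2  11/4    1/4 ]
[  0      0   -10      0 ]
[  0      0     0  25/22 ]
det(A) = (-1)^0 * (-4) * (-11/2) * (-10) * (25/22) = -250  (0 row swaps -> sign +1)

det(A) = -250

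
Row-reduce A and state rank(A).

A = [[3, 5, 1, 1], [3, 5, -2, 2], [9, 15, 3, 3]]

rank(A) = 2

Row reduction:
R2 <- R2 - (1)*R1:  [  0   0  -3   1 ]
R3 <- R3 - (3)*R1:  [ 0  0  0  0 ]
Row echelon form:
[ 3  5   1  1 ]
[ 0  0  -3  1 ]
[ 0  0   0  0 ]
Nonzero rows / pivot columns: 2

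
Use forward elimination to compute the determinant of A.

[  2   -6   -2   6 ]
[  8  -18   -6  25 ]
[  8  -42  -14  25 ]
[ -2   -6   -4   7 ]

Forward elimination:
R2 <- R2 - (4)*R1:  [ 0  6  2  1 ]
R3 <- R3 - (4)*R1:  [   0  -18   -6    1 ]
R4 <- R4 - (-1)*R1:  [   0  -12   -6   13 ]
R3 <- R3 - (-3)*R2:  [ 0  0  0  4 ]
R4 <- R4 - (-2)*R2:  [  0   0  -2  15 ]
R3 <-> R4   (pivot in column 3 was zero)
[ 2  -6  -2   6 ]
[ 0   6   2   1 ]
[ 0   0  -2  15 ]
[ 0   0   0   4 ]
Upper-triangular form:
[ 2  -6  -2   6 ]
[ 0   6   2   1 ]
[ 0   0  -2  15 ]
[ 0   0   0   4 ]
det(A) = (-1)^1 * (2) * (6) * (-2) * (4) = 96  (1 row swap -> sign -1)

det(A) = 96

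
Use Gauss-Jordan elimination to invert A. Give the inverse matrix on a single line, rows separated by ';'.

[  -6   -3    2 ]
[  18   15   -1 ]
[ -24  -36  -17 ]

inverse = [-97/60 -41/60 -3/20; 11/6 5/6 1/6; -8/5 -4/5 -1/5]

Gauss-Jordan on [A | I]:
R1 <- (1/-6)*R1:  [    1   1/2  -1/3  |  -1/6     0     0 ]
R2 <- R2 - (18)*R1:  [ 0  6  5  |  3  1  0 ]
R3 <- R3 - (-24)*R1:  [   0  -24  -25  |   -4    0    1 ]
R2 <- (1/6)*R2:  [   0    1  5/6  |  1/2  1/6    0 ]
R1 <- R1 - (1/2)*R2:  [     1      0   -3/4  |  -5/12  -1/12      0 ]
R3 <- R3 - (-24)*R2:  [  0   0  -5  |   8   4   1 ]
R3 <- (1/-5)*R3:  [    0     0     1  |  -8/5  -4/5  -1/5 ]
R1 <- R1 - (-3/4)*R3:  [      1       0       0  |  -97/60  -41/60   -3/20 ]
R2 <- R2 - (5/6)*R3:  [    0     1     0  |  11/6   5/6   1/6 ]
Right block of [I | A^{-1}] is the inverse:
[ -97/60  -41/60  -3/20 ]
[   11/6     5/6    1/6 ]
[   -8/5    -4/5   -1/5 ]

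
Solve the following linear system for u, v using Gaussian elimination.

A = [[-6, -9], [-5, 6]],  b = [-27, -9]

Forward elimination on [A|b]:
R2 <- R2 - (5/6)*R1:  [    0  27/2  27/2 ]
Row echelon form:
[ -6    -9  |   -27 ]
[  0  27/2  |  27/2 ]
Back-substitution:
v = (27/2) / (27/2) = 1
u = (-27 - (-9)*(1)) / -6 = 3

(3, 1)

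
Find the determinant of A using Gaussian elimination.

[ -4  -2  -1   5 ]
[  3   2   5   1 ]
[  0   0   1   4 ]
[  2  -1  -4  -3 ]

Forward elimination:
R2 <- R2 - (-3/4)*R1:  [    0   1/2  17/4  19/4 ]
R4 <- R4 - (-1/2)*R1:  [    0    -2  -9/2  -1/2 ]
R4 <- R4 - (-4)*R2:  [    0     0  25/2  37/2 ]
R4 <- R4 - (25/2)*R3:  [     0      0      0  -63/2 ]
Upper-triangular form:
[ -4   -2    -1      5 ]
[  0  1/2  17/4   19/4 ]
[  0    0     1      4 ]
[  0    0     0  -63/2 ]
det(A) = (-1)^0 * (-4) * (1/2) * (1) * (-63/2) = 63  (0 row swaps -> sign +1)

det(A) = 63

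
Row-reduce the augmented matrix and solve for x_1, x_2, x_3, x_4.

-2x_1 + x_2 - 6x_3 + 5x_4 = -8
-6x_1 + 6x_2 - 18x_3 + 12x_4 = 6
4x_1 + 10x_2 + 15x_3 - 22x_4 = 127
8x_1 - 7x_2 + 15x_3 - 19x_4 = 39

(3, 5, -3, -5)

Forward elimination on [A|b]:
R2 <- R2 - (3)*R1:  [  0   3   0  -3  30 ]
R3 <- R3 - (-2)*R1:  [   0   12    3  -12  111 ]
R4 <- R4 - (-4)*R1:  [  0  -3  -9   1   7 ]
R3 <- R3 - (4)*R2:  [  0   0   3   0  -9 ]
R4 <- R4 - (-1)*R2:  [  0   0  -9  -2  37 ]
R4 <- R4 - (-3)*R3:  [  0   0   0  -2  10 ]
Row echelon form:
[ -2  1  -6   5  |  -8 ]
[  0  3   0  -3  |  30 ]
[  0  0   3   0  |  -9 ]
[  0  0   0  -2  |  10 ]
Back-substitution:
x_4 = (10) / -2 = -5
x_3 = (-9) / 3 = -3
x_2 = (30 - (-3)*(-5)) / 3 = 5
x_1 = (-8 - (1)*(5) - (-6)*(-3) - (5)*(-5)) / -2 = 3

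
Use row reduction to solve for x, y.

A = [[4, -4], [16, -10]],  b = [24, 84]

Forward elimination on [A|b]:
R2 <- R2 - (4)*R1:  [   0    6  -12 ]
Row echelon form:
[ 4  -4  |   24 ]
[ 0   6  |  -12 ]
Back-substitution:
y = (-12) / 6 = -2
x = (24 - (-4)*(-2)) / 4 = 4

(4, -2)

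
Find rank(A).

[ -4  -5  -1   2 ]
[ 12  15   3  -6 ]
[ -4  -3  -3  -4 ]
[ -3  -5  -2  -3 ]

rank(A) = 3

Row reduction:
R2 <- R2 - (-3)*R1:  [ 0  0  0  0 ]
R3 <- R3 - (1)*R1:  [  0   2  -2  -6 ]
R4 <- R4 - (3/4)*R1:  [    0  -5/4  -5/4  -9/2 ]
R2 <-> R3   (pivot in column 2 was zero)
[ -4    -5    -1     2 ]
[  0     2    -2    -6 ]
[  0     0     0     0 ]
[  0  -5/4  -5/4  -9/2 ]
R4 <- R4 - (-5/8)*R2:  [     0      0   -5/2  -33/4 ]
R3 <-> R4   (pivot in column 3 was zero)
[ -4  -5    -1      2 ]
[  0   2    -2     -6 ]
[  0   0  -5/2  -33/4 ]
[  0   0     0      0 ]
Row echelon form:
[ -4  -5    -1      2 ]
[  0   2    -2     -6 ]
[  0   0  -5/2  -33/4 ]
[  0   0     0      0 ]
Nonzero rows / pivot columns: 3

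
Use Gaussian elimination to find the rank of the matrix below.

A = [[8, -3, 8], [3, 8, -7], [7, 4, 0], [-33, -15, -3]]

rank(A) = 3

Row reduction:
R2 <- R2 - (3/8)*R1:  [    0  73/8   -10 ]
R3 <- R3 - (7/8)*R1:  [    0  53/8    -7 ]
R4 <- R4 - (-33/8)*R1:  [      0  -219/8      30 ]
R3 <- R3 - (53/73)*R2:  [     0      0  19/73 ]
R4 <- R4 - (-3)*R2:  [ 0  0  0 ]
Row echelon form:
[ 8    -3      8 ]
[ 0  73/8    -10 ]
[ 0     0  19/73 ]
[ 0     0      0 ]
Nonzero rows / pivot columns: 3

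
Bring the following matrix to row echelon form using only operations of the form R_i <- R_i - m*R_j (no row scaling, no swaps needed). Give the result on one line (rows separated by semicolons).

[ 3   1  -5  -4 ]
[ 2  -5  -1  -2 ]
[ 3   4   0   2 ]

Forward elimination:
R2 <- R2 - (2/3)*R1:  [     0  -17/3    7/3    2/3 ]
R3 <- R3 - (1)*R1:  [ 0  3  5  6 ]
R3 <- R3 - (-9/17)*R2:  [      0       0  106/17  108/17 ]
Row echelon form:
[ 3      1      -5      -4 ]
[ 0  -17/3     7/3     2/3 ]
[ 0      0  106/17  108/17 ]

REF = [3 1 -5 -4; 0 -17/3 7/3 2/3; 0 0 106/17 108/17]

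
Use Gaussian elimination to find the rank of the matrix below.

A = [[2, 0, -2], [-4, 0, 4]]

rank(A) = 1

Row reduction:
R2 <- R2 - (-2)*R1:  [ 0  0  0 ]
Row echelon form:
[ 2  0  -2 ]
[ 0  0   0 ]
Nonzero rows / pivot columns: 1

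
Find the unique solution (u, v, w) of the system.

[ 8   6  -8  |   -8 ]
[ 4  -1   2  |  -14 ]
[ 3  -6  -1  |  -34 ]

Forward elimination on [A|b]:
R2 <- R2 - (1/2)*R1:  [   0   -4    6  -10 ]
R3 <- R3 - (3/8)*R1:  [     0  -33/4      2    -31 ]
R3 <- R3 - (33/16)*R2:  [     0      0  -83/8  -83/8 ]
Row echelon form:
[ 8   6     -8  |     -8 ]
[ 0  -4      6  |    -10 ]
[ 0   0  -83/8  |  -83/8 ]
Back-substitution:
w = (-83/8) / (-83/8) = 1
v = (-10 - (6)*(1)) / -4 = 4
u = (-8 - (6)*(4) - (-8)*(1)) / 8 = -3

(-3, 4, 1)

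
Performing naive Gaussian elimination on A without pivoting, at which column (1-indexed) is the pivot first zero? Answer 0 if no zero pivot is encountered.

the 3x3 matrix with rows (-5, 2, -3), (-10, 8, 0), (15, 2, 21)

first zero-pivot column = 3

Naive forward elimination:
R2 <- R2 - (2)*R1:  [ 0  4  6 ]
R3 <- R3 - (-3)*R1:  [  0   8  12 ]
R3 <- R3 - (2)*R2:  [ 0  0  0 ]
Matrix at this point:
[ -5  2  -3 ]
[  0  4   6 ]
[  0  0   0 ]
Pivot entry (3,3) in the last row is zero and there are no rows below to swap with -> zero pivot in column 3 (A is singular).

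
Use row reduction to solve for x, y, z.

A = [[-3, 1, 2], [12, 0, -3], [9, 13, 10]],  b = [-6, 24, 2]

Forward elimination on [A|b]:
R2 <- R2 - (-4)*R1:  [ 0  4  5  0 ]
R3 <- R3 - (-3)*R1:  [   0   16   16  -16 ]
R3 <- R3 - (4)*R2:  [   0    0   -4  -16 ]
Row echelon form:
[ -3  1   2  |   -6 ]
[  0  4   5  |    0 ]
[  0  0  -4  |  -16 ]
Back-substitution:
z = (-16) / -4 = 4
y = (0 - (5)*(4)) / 4 = -5
x = (-6 - (1)*(-5) - (2)*(4)) / -3 = 3

(3, -5, 4)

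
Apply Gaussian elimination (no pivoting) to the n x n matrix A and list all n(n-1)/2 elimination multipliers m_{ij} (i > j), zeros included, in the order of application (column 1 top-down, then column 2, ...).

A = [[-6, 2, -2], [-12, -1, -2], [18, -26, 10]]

Forward elimination:
R2 <- R2 - (2)*R1:  [  0  -5   2 ]
R3 <- R3 - (-3)*R1:  [   0  -20    4 ]
R3 <- R3 - (4)*R2:  [  0   0  -4 ]
Multipliers (in order of application): m_{21} = 2, m_{31} = -3, m_{32} = 4

multipliers: 2, -3, 4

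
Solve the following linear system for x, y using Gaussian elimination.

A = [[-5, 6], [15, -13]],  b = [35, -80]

(-1, 5)

Forward elimination on [A|b]:
R2 <- R2 - (-3)*R1:  [  0   5  25 ]
Row echelon form:
[ -5  6  |  35 ]
[  0  5  |  25 ]
Back-substitution:
y = (25) / 5 = 5
x = (35 - (6)*(5)) / -5 = -1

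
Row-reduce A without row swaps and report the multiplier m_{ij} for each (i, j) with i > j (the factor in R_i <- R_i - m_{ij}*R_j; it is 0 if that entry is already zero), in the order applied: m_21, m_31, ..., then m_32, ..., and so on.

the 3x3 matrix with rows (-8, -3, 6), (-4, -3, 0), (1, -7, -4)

multipliers: 1/2, -1/8, 59/12

Forward elimination:
R2 <- R2 - (1/2)*R1:  [    0  -3/2    -3 ]
R3 <- R3 - (-1/8)*R1:  [     0  -59/8  -13/4 ]
R3 <- R3 - (59/12)*R2:  [    0     0  23/2 ]
Multipliers (in order of application): m_{21} = 1/2, m_{31} = -1/8, m_{32} = 59/12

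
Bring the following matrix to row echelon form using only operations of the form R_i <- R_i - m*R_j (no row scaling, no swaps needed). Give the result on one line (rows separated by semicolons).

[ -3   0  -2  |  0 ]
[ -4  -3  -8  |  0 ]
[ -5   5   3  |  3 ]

REF = [-3 0 -2 0; 0 -3 -16/3 0; 0 0 -23/9 3]

Forward elimination:
R2 <- R2 - (4/3)*R1:  [     0     -3  -16/3      0 ]
R3 <- R3 - (5/3)*R1:  [    0     5  19/3     3 ]
R3 <- R3 - (-5/3)*R2:  [     0      0  -23/9      3 ]
Row echelon form:
[ -3   0     -2  |  0 ]
[  0  -3  -16/3  |  0 ]
[  0   0  -23/9  |  3 ]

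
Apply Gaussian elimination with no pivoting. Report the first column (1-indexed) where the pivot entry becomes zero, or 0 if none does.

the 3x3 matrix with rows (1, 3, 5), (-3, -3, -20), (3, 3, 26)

first zero-pivot column = 0

Naive forward elimination:
R2 <- R2 - (-3)*R1:  [  0   6  -5 ]
R3 <- R3 - (3)*R1:  [  0  -6  11 ]
R3 <- R3 - (-1)*R2:  [ 0  0  6 ]
All pivots nonzero; naive elimination completes without hitting a zero pivot.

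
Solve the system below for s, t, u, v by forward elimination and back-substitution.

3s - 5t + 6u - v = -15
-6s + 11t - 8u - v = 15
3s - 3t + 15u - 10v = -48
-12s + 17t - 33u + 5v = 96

Forward elimination on [A|b]:
R2 <- R2 - (-2)*R1:  [   0    1    4   -3  -15 ]
R3 <- R3 - (1)*R1:  [   0    2    9   -9  -33 ]
R4 <- R4 - (-4)*R1:  [  0  -3  -9   1  36 ]
R3 <- R3 - (2)*R2:  [  0   0   1  -3  -3 ]
R4 <- R4 - (-3)*R2:  [  0   0   3  -8  -9 ]
R4 <- R4 - (3)*R3:  [ 0  0  0  1  0 ]
Row echelon form:
[ 3  -5  6  -1  |  -15 ]
[ 0   1  4  -3  |  -15 ]
[ 0   0  1  -3  |   -3 ]
[ 0   0  0   1  |    0 ]
Back-substitution:
v = (0) / 1 = 0
u = (-3 - (-3)*(0)) / 1 = -3
t = (-15 - (4)*(-3) - (-3)*(0)) / 1 = -3
s = (-15 - (-5)*(-3) - (6)*(-3) - (-1)*(0)) / 3 = -4

(-4, -3, -3, 0)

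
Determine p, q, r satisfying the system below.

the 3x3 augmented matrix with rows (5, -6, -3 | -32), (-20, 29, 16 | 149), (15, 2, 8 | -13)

Forward elimination on [A|b]:
R2 <- R2 - (-4)*R1:  [  0   5   4  21 ]
R3 <- R3 - (3)*R1:  [  0  20  17  83 ]
R3 <- R3 - (4)*R2:  [  0   0   1  -1 ]
Row echelon form:
[ 5  -6  -3  |  -32 ]
[ 0   5   4  |   21 ]
[ 0   0   1  |   -1 ]
Back-substitution:
r = (-1) / 1 = -1
q = (21 - (4)*(-1)) / 5 = 5
p = (-32 - (-6)*(5) - (-3)*(-1)) / 5 = -1

(-1, 5, -1)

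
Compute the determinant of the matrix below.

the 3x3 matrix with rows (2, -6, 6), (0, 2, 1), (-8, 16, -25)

Forward elimination:
R3 <- R3 - (-4)*R1:  [  0  -8  -1 ]
R3 <- R3 - (-4)*R2:  [ 0  0  3 ]
Upper-triangular form:
[ 2  -6  6 ]
[ 0   2  1 ]
[ 0   0  3 ]
det(A) = (-1)^0 * (2) * (2) * (3) = 12  (0 row swaps -> sign +1)

det(A) = 12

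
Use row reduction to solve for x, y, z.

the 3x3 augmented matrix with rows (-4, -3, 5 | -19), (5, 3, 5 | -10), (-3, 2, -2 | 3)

Forward elimination on [A|b]:
R2 <- R2 - (-5/4)*R1:  [      0    -3/4    45/4  -135/4 ]
R3 <- R3 - (3/4)*R1:  [     0   17/4  -23/4   69/4 ]
R3 <- R3 - (-17/3)*R2:  [    0     0    58  -174 ]
Row echelon form:
[ -4    -3     5  |     -19 ]
[  0  -3/4  45/4  |  -135/4 ]
[  0     0    58  |    -174 ]
Back-substitution:
z = (-174) / 58 = -3
y = (-135/4 - (45/4)*(-3)) / (-3/4) = 0
x = (-19 - (-3)*(0) - (5)*(-3)) / -4 = 1

(1, 0, -3)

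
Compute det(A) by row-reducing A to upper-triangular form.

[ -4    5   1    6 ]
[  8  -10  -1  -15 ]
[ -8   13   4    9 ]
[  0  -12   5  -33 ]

Forward elimination:
R2 <- R2 - (-2)*R1:  [  0   0   1  -3 ]
R3 <- R3 - (2)*R1:  [  0   3   2  -3 ]
R2 <-> R3   (pivot in column 2 was zero)
[ -4    5  1    6 ]
[  0    3  2   -3 ]
[  0    0  1   -3 ]
[  0  -12  5  -33 ]
R4 <- R4 - (-4)*R2:  [   0    0   13  -45 ]
R4 <- R4 - (13)*R3:  [  0   0   0  -6 ]
Upper-triangular form:
[ -4  5  1   6 ]
[  0  3  2  -3 ]
[  0  0  1  -3 ]
[  0  0  0  -6 ]
det(A) = (-1)^1 * (-4) * (3) * (1) * (-6) = -72  (1 row swap -> sign -1)

det(A) = -72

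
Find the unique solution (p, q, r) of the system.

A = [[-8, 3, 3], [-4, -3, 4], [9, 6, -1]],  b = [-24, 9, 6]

(3, -3, 3)

Forward elimination on [A|b]:
R2 <- R2 - (1/2)*R1:  [    0  -9/2   5/2    21 ]
R3 <- R3 - (-9/8)*R1:  [    0  75/8  19/8   -21 ]
R3 <- R3 - (-25/12)*R2:  [     0      0  91/12   91/4 ]
Row echelon form:
[ -8     3      3  |   -24 ]
[  0  -9/2    5/2  |    21 ]
[  0     0  91/12  |  91/4 ]
Back-substitution:
r = (91/4) / (91/12) = 3
q = (21 - (5/2)*(3)) / (-9/2) = -3
p = (-24 - (3)*(-3) - (3)*(3)) / -8 = 3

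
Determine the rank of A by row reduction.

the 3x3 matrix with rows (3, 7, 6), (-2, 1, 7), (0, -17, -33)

Row reduction:
R2 <- R2 - (-2/3)*R1:  [    0  17/3    11 ]
R3 <- R3 - (-3)*R2:  [ 0  0  0 ]
Row echelon form:
[ 3     7   6 ]
[ 0  17/3  11 ]
[ 0     0   0 ]
Nonzero rows / pivot columns: 2

rank(A) = 2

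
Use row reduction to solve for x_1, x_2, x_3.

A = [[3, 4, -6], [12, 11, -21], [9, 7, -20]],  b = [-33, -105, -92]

(1, -3, 4)

Forward elimination on [A|b]:
R2 <- R2 - (4)*R1:  [  0  -5   3  27 ]
R3 <- R3 - (3)*R1:  [  0  -5  -2   7 ]
R3 <- R3 - (1)*R2:  [   0    0   -5  -20 ]
Row echelon form:
[ 3   4  -6  |  -33 ]
[ 0  -5   3  |   27 ]
[ 0   0  -5  |  -20 ]
Back-substitution:
x_3 = (-20) / -5 = 4
x_2 = (27 - (3)*(4)) / -5 = -3
x_1 = (-33 - (4)*(-3) - (-6)*(4)) / 3 = 1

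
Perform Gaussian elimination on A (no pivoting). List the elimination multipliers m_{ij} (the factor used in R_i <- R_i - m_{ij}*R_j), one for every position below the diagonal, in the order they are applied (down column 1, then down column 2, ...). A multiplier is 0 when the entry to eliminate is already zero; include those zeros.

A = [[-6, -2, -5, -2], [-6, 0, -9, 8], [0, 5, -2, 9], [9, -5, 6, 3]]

multipliers: 1, 0, -3/2, 5/2, -4, -35/16

Forward elimination:
R2 <- R2 - (1)*R1:  [  0   2  -4  10 ]
R3: entry in column 1 is already 0 -> m_{31} = 0 (no row operation needed)
R4 <- R4 - (-3/2)*R1:  [    0    -8  -3/2     0 ]
R3 <- R3 - (5/2)*R2:  [   0    0    8  -16 ]
R4 <- R4 - (-4)*R2:  [     0      0  -35/2     40 ]
R4 <- R4 - (-35/16)*R3:  [ 0  0  0  5 ]
Multipliers (in order of application): m_{21} = 1, m_{31} = 0, m_{41} = -3/2, m_{32} = 5/2, m_{42} = -4, m_{43} = -35/16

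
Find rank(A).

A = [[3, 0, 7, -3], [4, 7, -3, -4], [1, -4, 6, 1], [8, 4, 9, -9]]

rank(A) = 4

Row reduction:
R2 <- R2 - (4/3)*R1:  [     0      7  -37/3      0 ]
R3 <- R3 - (1/3)*R1:  [    0    -4  11/3     2 ]
R4 <- R4 - (8/3)*R1:  [     0      4  -29/3     -1 ]
R3 <- R3 - (-4/7)*R2:  [      0       0  -71/21       2 ]
R4 <- R4 - (4/7)*R2:  [      0       0  -55/21      -1 ]
R4 <- R4 - (55/71)*R3:  [       0        0        0  -181/71 ]
Row echelon form:
[ 3  0       7       -3 ]
[ 0  7   -37/3        0 ]
[ 0  0  -71/21        2 ]
[ 0  0       0  -181/71 ]
Nonzero rows / pivot columns: 4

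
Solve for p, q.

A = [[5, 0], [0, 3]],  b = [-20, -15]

Forward elimination on [A|b]:
Row echelon form:
[ 5  0  |  -20 ]
[ 0  3  |  -15 ]
Back-substitution:
q = (-15) / 3 = -5
p = (-20) / 5 = -4

(-4, -5)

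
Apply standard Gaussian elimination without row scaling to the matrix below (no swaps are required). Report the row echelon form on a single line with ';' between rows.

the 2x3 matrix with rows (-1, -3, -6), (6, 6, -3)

Forward elimination:
R2 <- R2 - (-6)*R1:  [   0  -12  -39 ]
Row echelon form:
[ -1   -3   -6 ]
[  0  -12  -39 ]

REF = [-1 -3 -6; 0 -12 -39]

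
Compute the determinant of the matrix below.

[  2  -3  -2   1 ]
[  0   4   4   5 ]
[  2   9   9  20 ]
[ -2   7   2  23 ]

det(A) = -24

Forward elimination:
R3 <- R3 - (1)*R1:  [  0  12  11  19 ]
R4 <- R4 - (-1)*R1:  [  0   4   0  24 ]
R3 <- R3 - (3)*R2:  [  0   0  -1   4 ]
R4 <- R4 - (1)*R2:  [  0   0  -4  19 ]
R4 <- R4 - (4)*R3:  [ 0  0  0  3 ]
Upper-triangular form:
[ 2  -3  -2  1 ]
[ 0   4   4  5 ]
[ 0   0  -1  4 ]
[ 0   0   0  3 ]
det(A) = (-1)^0 * (2) * (4) * (-1) * (3) = -24  (0 row swaps -> sign +1)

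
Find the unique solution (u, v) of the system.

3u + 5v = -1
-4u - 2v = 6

Forward elimination on [A|b]:
R2 <- R2 - (-4/3)*R1:  [    0  14/3  14/3 ]
Row echelon form:
[ 3     5  |    -1 ]
[ 0  14/3  |  14/3 ]
Back-substitution:
v = (14/3) / (14/3) = 1
u = (-1 - (5)*(1)) / 3 = -2

(-2, 1)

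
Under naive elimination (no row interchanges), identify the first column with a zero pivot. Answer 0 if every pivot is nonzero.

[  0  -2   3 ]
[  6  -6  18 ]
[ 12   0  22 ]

first zero-pivot column = 1

Naive forward elimination:
Pivot entry (1,1) is zero but row 2 has 6 in column 1 -> naive elimination stops; a row interchange (e.g. R1 <-> R2) would be required here.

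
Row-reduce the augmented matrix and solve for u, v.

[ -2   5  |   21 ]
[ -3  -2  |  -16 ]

(2, 5)

Forward elimination on [A|b]:
R2 <- R2 - (3/2)*R1:  [     0  -19/2  -95/2 ]
Row echelon form:
[ -2      5  |     21 ]
[  0  -19/2  |  -95/2 ]
Back-substitution:
v = (-95/2) / (-19/2) = 5
u = (21 - (5)*(5)) / -2 = 2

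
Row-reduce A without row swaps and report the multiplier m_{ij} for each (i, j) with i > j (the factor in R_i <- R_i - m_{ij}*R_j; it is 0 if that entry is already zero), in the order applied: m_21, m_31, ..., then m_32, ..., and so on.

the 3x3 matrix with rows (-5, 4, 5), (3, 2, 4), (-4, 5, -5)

Forward elimination:
R2 <- R2 - (-3/5)*R1:  [    0  22/5     7 ]
R3 <- R3 - (4/5)*R1:  [   0  9/5   -9 ]
R3 <- R3 - (9/22)*R2:  [       0        0  -261/22 ]
Multipliers (in order of application): m_{21} = -3/5, m_{31} = 4/5, m_{32} = 9/22

multipliers: -3/5, 4/5, 9/22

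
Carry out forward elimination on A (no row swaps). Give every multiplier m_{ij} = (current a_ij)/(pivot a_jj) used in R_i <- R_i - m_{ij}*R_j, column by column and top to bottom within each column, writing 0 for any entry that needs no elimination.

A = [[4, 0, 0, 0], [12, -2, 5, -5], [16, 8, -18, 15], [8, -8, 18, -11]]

multipliers: 3, 4, 2, -4, 4, -1

Forward elimination:
R2 <- R2 - (3)*R1:  [  0  -2   5  -5 ]
R3 <- R3 - (4)*R1:  [   0    8  -18   15 ]
R4 <- R4 - (2)*R1:  [   0   -8   18  -11 ]
R3 <- R3 - (-4)*R2:  [  0   0   2  -5 ]
R4 <- R4 - (4)*R2:  [  0   0  -2   9 ]
R4 <- R4 - (-1)*R3:  [ 0  0  0  4 ]
Multipliers (in order of application): m_{21} = 3, m_{31} = 4, m_{41} = 2, m_{32} = -4, m_{42} = 4, m_{43} = -1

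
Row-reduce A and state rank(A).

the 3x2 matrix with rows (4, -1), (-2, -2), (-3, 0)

rank(A) = 2

Row reduction:
R2 <- R2 - (-1/2)*R1:  [    0  -5/2 ]
R3 <- R3 - (-3/4)*R1:  [    0  -3/4 ]
R3 <- R3 - (3/10)*R2:  [ 0  0 ]
Row echelon form:
[ 4    -1 ]
[ 0  -5/2 ]
[ 0     0 ]
Nonzero rows / pivot columns: 2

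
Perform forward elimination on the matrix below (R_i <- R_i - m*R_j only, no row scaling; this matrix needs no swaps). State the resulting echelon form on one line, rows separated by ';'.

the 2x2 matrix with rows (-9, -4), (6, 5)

Forward elimination:
R2 <- R2 - (-2/3)*R1:  [   0  7/3 ]
Row echelon form:
[ -9   -4 ]
[  0  7/3 ]

REF = [-9 -4; 0 7/3]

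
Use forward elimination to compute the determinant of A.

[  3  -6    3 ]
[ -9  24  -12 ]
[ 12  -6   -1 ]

det(A) = -72

Forward elimination:
R2 <- R2 - (-3)*R1:  [  0   6  -3 ]
R3 <- R3 - (4)*R1:  [   0   18  -13 ]
R3 <- R3 - (3)*R2:  [  0   0  -4 ]
Upper-triangular form:
[ 3  -6   3 ]
[ 0   6  -3 ]
[ 0   0  -4 ]
det(A) = (-1)^0 * (3) * (6) * (-4) = -72  (0 row swaps -> sign +1)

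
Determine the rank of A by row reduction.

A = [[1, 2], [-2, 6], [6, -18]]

Row reduction:
R2 <- R2 - (-2)*R1:  [  0  10 ]
R3 <- R3 - (6)*R1:  [   0  -30 ]
R3 <- R3 - (-3)*R2:  [ 0  0 ]
Row echelon form:
[ 1   2 ]
[ 0  10 ]
[ 0   0 ]
Nonzero rows / pivot columns: 2

rank(A) = 2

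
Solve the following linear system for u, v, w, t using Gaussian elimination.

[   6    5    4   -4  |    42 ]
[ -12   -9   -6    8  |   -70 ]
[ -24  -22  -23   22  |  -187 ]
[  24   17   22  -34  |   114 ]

Forward elimination on [A|b]:
R2 <- R2 - (-2)*R1:  [  0   1   2   0  14 ]
R3 <- R3 - (-4)*R1:  [   0   -2   -7    6  -19 ]
R4 <- R4 - (4)*R1:  [   0   -3    6  -18  -54 ]
R3 <- R3 - (-2)*R2:  [  0   0  -3   6   9 ]
R4 <- R4 - (-3)*R2:  [   0    0   12  -18  -12 ]
R4 <- R4 - (-4)*R3:  [  0   0   0   6  24 ]
Row echelon form:
[ 6  5   4  -4  |  42 ]
[ 0  1   2   0  |  14 ]
[ 0  0  -3   6  |   9 ]
[ 0  0   0   6  |  24 ]
Back-substitution:
t = (24) / 6 = 4
w = (9 - (6)*(4)) / -3 = 5
v = (14 - (2)*(5)) / 1 = 4
u = (42 - (5)*(4) - (4)*(5) - (-4)*(4)) / 6 = 3

(3, 4, 5, 4)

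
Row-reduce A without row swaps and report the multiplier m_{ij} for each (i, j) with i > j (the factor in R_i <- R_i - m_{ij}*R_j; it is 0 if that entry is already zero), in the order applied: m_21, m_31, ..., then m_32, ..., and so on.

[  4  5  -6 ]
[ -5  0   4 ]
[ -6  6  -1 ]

Forward elimination:
R2 <- R2 - (-5/4)*R1:  [    0  25/4  -7/2 ]
R3 <- R3 - (-3/2)*R1:  [    0  27/2   -10 ]
R3 <- R3 - (54/25)*R2:  [      0       0  -61/25 ]
Multipliers (in order of application): m_{21} = -5/4, m_{31} = -3/2, m_{32} = 54/25

multipliers: -5/4, -3/2, 54/25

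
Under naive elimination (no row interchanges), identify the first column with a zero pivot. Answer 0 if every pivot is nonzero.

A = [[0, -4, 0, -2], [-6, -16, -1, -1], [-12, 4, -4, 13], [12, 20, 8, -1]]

Naive forward elimination:
Pivot entry (1,1) is zero but row 2 has -6 in column 1 -> naive elimination stops; a row interchange (e.g. R1 <-> R2) would be required here.

first zero-pivot column = 1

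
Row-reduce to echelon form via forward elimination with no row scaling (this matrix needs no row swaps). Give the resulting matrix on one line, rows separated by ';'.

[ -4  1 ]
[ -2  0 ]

REF = [-4 1; 0 -1/2]

Forward elimination:
R2 <- R2 - (1/2)*R1:  [    0  -1/2 ]
Row echelon form:
[ -4     1 ]
[  0  -1/2 ]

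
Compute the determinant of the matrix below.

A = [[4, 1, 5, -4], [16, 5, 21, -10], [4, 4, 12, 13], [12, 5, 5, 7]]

det(A) = 64

Forward elimination:
R2 <- R2 - (4)*R1:  [ 0  1  1  6 ]
R3 <- R3 - (1)*R1:  [  0   3   7  17 ]
R4 <- R4 - (3)*R1:  [   0    2  -10   19 ]
R3 <- R3 - (3)*R2:  [  0   0   4  -1 ]
R4 <- R4 - (2)*R2:  [   0    0  -12    7 ]
R4 <- R4 - (-3)*R3:  [ 0  0  0  4 ]
Upper-triangular form:
[ 4  1  5  -4 ]
[ 0  1  1   6 ]
[ 0  0  4  -1 ]
[ 0  0  0   4 ]
det(A) = (-1)^0 * (4) * (1) * (4) * (4) = 64  (0 row swaps -> sign +1)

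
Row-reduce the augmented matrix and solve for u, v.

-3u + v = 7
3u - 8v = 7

(-3, -2)

Forward elimination on [A|b]:
R2 <- R2 - (-1)*R1:  [  0  -7  14 ]
Row echelon form:
[ -3   1  |   7 ]
[  0  -7  |  14 ]
Back-substitution:
v = (14) / -7 = -2
u = (7 - (1)*(-2)) / -3 = -3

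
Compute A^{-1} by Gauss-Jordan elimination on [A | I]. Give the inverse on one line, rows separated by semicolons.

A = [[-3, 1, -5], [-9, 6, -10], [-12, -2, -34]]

Gauss-Jordan on [A | I]:
R1 <- (1/-3)*R1:  [    1  -1/3   5/3  |  -1/3     0     0 ]
R2 <- R2 - (-9)*R1:  [  0   3   5  |  -3   1   0 ]
R3 <- R3 - (-12)*R1:  [   0   -6  -14  |   -4    0    1 ]
R2 <- (1/3)*R2:  [   0    1  5/3  |   -1  1/3    0 ]
R1 <- R1 - (-1/3)*R2:  [    1     0  20/9  |  -2/3   1/9     0 ]
R3 <- R3 - (-6)*R2:  [   0    0   -4  |  -10    2    1 ]
R3 <- (1/-4)*R3:  [    0     0     1  |   5/2  -1/2  -1/4 ]
R1 <- R1 - (20/9)*R3:  [     1      0      0  |  -56/9   11/9    5/9 ]
R2 <- R2 - (5/3)*R3:  [     0      1      0  |  -31/6    7/6   5/12 ]
Right block of [I | A^{-1}] is the inverse:
[ -56/9  11/9   5/9 ]
[ -31/6   7/6  5/12 ]
[   5/2  -1/2  -1/4 ]

inverse = [-56/9 11/9 5/9; -31/6 7/6 5/12; 5/2 -1/2 -1/4]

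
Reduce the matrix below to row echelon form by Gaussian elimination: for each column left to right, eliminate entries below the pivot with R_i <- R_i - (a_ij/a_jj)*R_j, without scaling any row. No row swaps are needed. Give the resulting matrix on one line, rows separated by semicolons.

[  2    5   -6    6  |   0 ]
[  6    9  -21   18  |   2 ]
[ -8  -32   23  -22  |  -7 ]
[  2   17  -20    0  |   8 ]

Forward elimination:
R2 <- R2 - (3)*R1:  [  0  -6  -3   0   2 ]
R3 <- R3 - (-4)*R1:  [   0  -12   -1    2   -7 ]
R4 <- R4 - (1)*R1:  [   0   12  -14   -6    8 ]
R3 <- R3 - (2)*R2:  [   0    0    5    2  -11 ]
R4 <- R4 - (-2)*R2:  [   0    0  -20   -6   12 ]
R4 <- R4 - (-4)*R3:  [   0    0    0    2  -32 ]
Row echelon form:
[ 2   5  -6  6  |    0 ]
[ 0  -6  -3  0  |    2 ]
[ 0   0   5  2  |  -11 ]
[ 0   0   0  2  |  -32 ]

REF = [2 5 -6 6 0; 0 -6 -3 0 2; 0 0 5 2 -11; 0 0 0 2 -32]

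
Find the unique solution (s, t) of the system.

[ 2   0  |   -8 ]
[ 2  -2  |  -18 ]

(-4, 5)

Forward elimination on [A|b]:
R2 <- R2 - (1)*R1:  [   0   -2  -10 ]
Row echelon form:
[ 2   0  |   -8 ]
[ 0  -2  |  -10 ]
Back-substitution:
t = (-10) / -2 = 5
s = (-8) / 2 = -4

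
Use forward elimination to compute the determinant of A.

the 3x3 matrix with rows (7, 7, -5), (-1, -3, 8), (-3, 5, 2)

det(A) = -406

Forward elimination:
R2 <- R2 - (-1/7)*R1:  [    0    -2  51/7 ]
R3 <- R3 - (-3/7)*R1:  [    0     8  -1/7 ]
R3 <- R3 - (-4)*R2:  [  0   0  29 ]
Upper-triangular form:
[ 7   7    -5 ]
[ 0  -2  51/7 ]
[ 0   0    29 ]
det(A) = (-1)^0 * (7) * (-2) * (29) = -406  (0 row swaps -> sign +1)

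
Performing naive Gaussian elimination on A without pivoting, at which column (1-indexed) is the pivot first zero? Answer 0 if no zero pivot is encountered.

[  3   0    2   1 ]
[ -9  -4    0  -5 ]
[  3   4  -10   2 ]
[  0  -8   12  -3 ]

first zero-pivot column = 0

Naive forward elimination:
R2 <- R2 - (-3)*R1:  [  0  -4   6  -2 ]
R3 <- R3 - (1)*R1:  [   0    4  -12    1 ]
R3 <- R3 - (-1)*R2:  [  0   0  -6  -1 ]
R4 <- R4 - (2)*R2:  [ 0  0  0  1 ]
All pivots nonzero; naive elimination completes without hitting a zero pivot.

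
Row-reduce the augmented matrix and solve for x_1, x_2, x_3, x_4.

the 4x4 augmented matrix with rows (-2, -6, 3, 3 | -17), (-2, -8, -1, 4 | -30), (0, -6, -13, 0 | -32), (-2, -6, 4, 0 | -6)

Forward elimination on [A|b]:
R2 <- R2 - (1)*R1:  [   0   -2   -4    1  -13 ]
R4 <- R4 - (1)*R1:  [  0   0   1  -3  11 ]
R3 <- R3 - (3)*R2:  [  0   0  -1  -3   7 ]
R4 <- R4 - (-1)*R3:  [  0   0   0  -6  18 ]
Row echelon form:
[ -2  -6   3   3  |  -17 ]
[  0  -2  -4   1  |  -13 ]
[  0   0  -1  -3  |    7 ]
[  0   0   0  -6  |   18 ]
Back-substitution:
x_4 = (18) / -6 = -3
x_3 = (7 - (-3)*(-3)) / -1 = 2
x_2 = (-13 - (-4)*(2) - (1)*(-3)) / -2 = 1
x_1 = (-17 - (-6)*(1) - (3)*(2) - (3)*(-3)) / -2 = 4

(4, 1, 2, -3)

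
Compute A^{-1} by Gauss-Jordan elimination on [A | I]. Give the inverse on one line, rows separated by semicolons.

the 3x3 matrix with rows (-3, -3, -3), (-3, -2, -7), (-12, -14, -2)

Gauss-Jordan on [A | I]:
R1 <- (1/-3)*R1:  [    1     1     1  |  -1/3     0     0 ]
R2 <- R2 - (-3)*R1:  [  0   1  -4  |  -1   1   0 ]
R3 <- R3 - (-12)*R1:  [  0  -2  10  |  -4   0   1 ]
R1 <- R1 - (1)*R2:  [   1    0    5  |  2/3   -1    0 ]
R3 <- R3 - (-2)*R2:  [  0   0   2  |  -6   2   1 ]
R3 <- (1/2)*R3:  [   0    0    1  |   -3    1  1/2 ]
R1 <- R1 - (5)*R3:  [    1     0     0  |  47/3    -6  -5/2 ]
R2 <- R2 - (-4)*R3:  [   0    1    0  |  -13    5    2 ]
Right block of [I | A^{-1}] is the inverse:
[ 47/3  -6  -5/2 ]
[  -13   5     2 ]
[   -3   1   1/2 ]

inverse = [47/3 -6 -5/2; -13 5 2; -3 1 1/2]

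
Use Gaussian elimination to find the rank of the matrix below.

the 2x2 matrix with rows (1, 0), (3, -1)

Row reduction:
R2 <- R2 - (3)*R1:  [  0  -1 ]
Row echelon form:
[ 1   0 ]
[ 0  -1 ]
Nonzero rows / pivot columns: 2

rank(A) = 2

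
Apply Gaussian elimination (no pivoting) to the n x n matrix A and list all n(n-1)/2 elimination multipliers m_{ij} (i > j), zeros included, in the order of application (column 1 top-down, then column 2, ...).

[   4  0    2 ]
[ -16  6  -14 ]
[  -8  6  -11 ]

Forward elimination:
R2 <- R2 - (-4)*R1:  [  0   6  -6 ]
R3 <- R3 - (-2)*R1:  [  0   6  -7 ]
R3 <- R3 - (1)*R2:  [  0   0  -1 ]
Multipliers (in order of application): m_{21} = -4, m_{31} = -2, m_{32} = 1

multipliers: -4, -2, 1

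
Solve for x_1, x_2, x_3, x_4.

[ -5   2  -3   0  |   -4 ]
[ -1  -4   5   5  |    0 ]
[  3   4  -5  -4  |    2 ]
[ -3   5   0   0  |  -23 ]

(1, -4, -3, 0)

Forward elimination on [A|b]:
R2 <- R2 - (1/5)*R1:  [     0  -22/5   28/5      5    4/5 ]
R3 <- R3 - (-3/5)*R1:  [     0   26/5  -34/5     -4   -2/5 ]
R4 <- R4 - (3/5)*R1:  [      0    19/5     9/5       0  -103/5 ]
R3 <- R3 - (-13/11)*R2:  [     0      0  -2/11  21/11   6/11 ]
R4 <- R4 - (-19/22)*R2:  [       0        0    73/11    95/22  -219/11 ]
R4 <- R4 - (-73/2)*R3:  [  0   0   0  74   0 ]
Row echelon form:
[ -5      2     -3      0  |    -4 ]
[  0  -22/5   28/5      5  |   4/5 ]
[  0      0  -2/11  21/11  |  6/11 ]
[  0      0      0     74  |     0 ]
Back-substitution:
x_4 = (0) / 74 = 0
x_3 = (6/11 - (21/11)*(0)) / (-2/11) = -3
x_2 = (4/5 - (28/5)*(-3) - (5)*(0)) / (-22/5) = -4
x_1 = (-4 - (2)*(-4) - (-3)*(-3)) / -5 = 1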